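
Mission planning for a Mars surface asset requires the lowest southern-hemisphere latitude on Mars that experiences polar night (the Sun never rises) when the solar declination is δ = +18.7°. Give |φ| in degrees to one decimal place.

|φ| = 71.3°

Polar night requires cos H₀ = −tan φ tan δ ≥ 1, i.e. tan φ tan δ ≤ −1.
The boundary is |tan φ| · |tan δ| = 1, so |φ| = 90° − |δ| = 90° − 18.7° = 71.3° in the southern hemisphere.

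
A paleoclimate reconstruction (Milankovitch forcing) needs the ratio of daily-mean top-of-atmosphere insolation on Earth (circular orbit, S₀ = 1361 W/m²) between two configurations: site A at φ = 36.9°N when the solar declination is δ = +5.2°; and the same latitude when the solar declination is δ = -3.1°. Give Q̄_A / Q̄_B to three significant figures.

— Configuration A (φ=+36.9°):
cos H₀ = −tan(+36.9°) tan(+5.200°) = -0.0683, H₀ = 1.6392 rad.
Bracket: H₀ sin φ sin δ + cos φ cos δ sin H₀ = 1.6392×0.60042×0.09063 + 0.79968×0.99588×0.99766 = 0.089199 + 0.794522 = 0.883721.
Q̄ = (S₀/π) × [bracket] = (1361/π) × 0.883721 = 382.85 W/m².
— Configuration B (φ=+36.9°):
cos H₀ = −tan(+36.9°) tan(-3.100°) = 0.0407, H₀ = 1.5301 rad.
Bracket: H₀ sin φ sin δ + cos φ cos δ sin H₀ = 1.5301×0.60042×-0.05408 + 0.79968×0.99854×0.99917 = -0.049683 + 0.797850 = 0.748167.
Q̄ = (S₀/π) × [bracket] = (1361/π) × 0.748167 = 324.12 W/m².
Ratio Q̄_A / Q̄_B = 382.85 / 324.12 = 1.181.

Q̄_A / Q̄_B ≈ 1.18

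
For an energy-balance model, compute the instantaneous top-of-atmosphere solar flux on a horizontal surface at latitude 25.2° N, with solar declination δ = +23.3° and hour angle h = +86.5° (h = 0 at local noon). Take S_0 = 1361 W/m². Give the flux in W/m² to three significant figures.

cos θ_z = sin ϕ sin δ + cos ϕ cos δ cos h = 0.168415 + 0.050733 = 0.219148.
Flux = S_0 · cos θ_z = 1361 × 0.219148 = 298.3 W/m².

298 W/m²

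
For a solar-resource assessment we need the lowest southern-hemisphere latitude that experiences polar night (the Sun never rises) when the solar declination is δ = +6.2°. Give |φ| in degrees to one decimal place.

|φ| = 83.8°

Polar night requires cos H₀ = −tan φ tan δ ≥ 1, i.e. tan φ tan δ ≤ −1.
The boundary is |tan φ| · |tan δ| = 1, so |φ| = 90° − |δ| = 90° − 6.2° = 83.8° in the southern hemisphere.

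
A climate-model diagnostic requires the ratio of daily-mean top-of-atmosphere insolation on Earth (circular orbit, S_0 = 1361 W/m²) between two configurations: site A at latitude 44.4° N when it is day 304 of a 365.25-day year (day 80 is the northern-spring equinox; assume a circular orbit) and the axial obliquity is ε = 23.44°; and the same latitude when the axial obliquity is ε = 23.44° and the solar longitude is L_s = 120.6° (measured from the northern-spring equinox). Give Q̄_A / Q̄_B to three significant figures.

— Configuration A (ϕ=+44.4°):
Solar longitude: L_s = 360° × (304 − 80)/365.25 = 220.780°.
sin δ = sin 23.44° × sin 220.780° = -0.25982, so δ = -15.059°.
cos h₀ = −tan(+44.4°) tan(-15.059°) = 0.2635, h₀ = 1.3042 rad.
Bracket: h₀ sin ϕ sin δ + cos ϕ cos δ sin h₀ = 1.3042×0.69966×-0.25982 + 0.71447×0.96566×0.96466 = -0.237085 + 0.665553 = 0.428468.
Q̄ = (S_0/π) × [bracket] = (1361/π) × 0.428468 = 185.62 W/m².
— Configuration B (ϕ=+44.4°):
Solar declination: sin δ = sin ε · sin L_s = sin 23.44° × sin 120.6° = 0.34239, so δ = +20.023°.
cos h₀ = −tan(+44.4°) tan(+20.023°) = -0.3569, h₀ = 1.9357 rad.
Bracket: h₀ sin ϕ sin δ + cos ϕ cos δ sin h₀ = 1.9357×0.69966×0.34239 + 0.71447×0.93956×0.93416 = 0.463710 + 0.627090 = 1.090800.
Q̄ = (S_0/π) × [bracket] = (1361/π) × 1.090800 = 472.56 W/m².
Ratio Q̄_A / Q̄_B = 185.62 / 472.56 = 0.3928.

Q̄_A / Q̄_B ≈ 0.393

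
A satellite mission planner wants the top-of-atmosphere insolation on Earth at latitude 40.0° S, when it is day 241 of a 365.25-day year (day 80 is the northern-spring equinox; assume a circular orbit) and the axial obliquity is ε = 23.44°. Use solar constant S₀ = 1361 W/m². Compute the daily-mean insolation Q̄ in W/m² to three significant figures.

Solar longitude: λ_s = 360° × (241 − 80)/365.25 = 158.686°.
sin δ = sin 23.44° × sin 158.686° = 0.14459, so δ = +8.313°.
cos H₀ = −tan(-40.0°) tan(+8.313°) = 0.1226, H₀ = 1.4479 rad.
Bracket: H₀ sin φ sin δ + cos φ cos δ sin H₀ = 1.4479×-0.64279×0.14459 + 0.76604×0.98949×0.99245 = -0.134569 + 0.752266 = 0.617697.
Q̄ = (S₀/π) × [bracket] = (1361/π) × 0.617697 = 267.6 W/m².

Q̄ ≈ 268 W/m²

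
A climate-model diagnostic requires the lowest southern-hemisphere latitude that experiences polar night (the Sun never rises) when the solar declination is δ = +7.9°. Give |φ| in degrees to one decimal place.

Polar night requires cos H₀ = −tan φ tan δ ≥ 1, i.e. tan φ tan δ ≤ −1.
The boundary is |tan φ| · |tan δ| = 1, so |φ| = 90° − |δ| = 90° − 7.9° = 82.1° in the southern hemisphere.

|φ| = 82.1°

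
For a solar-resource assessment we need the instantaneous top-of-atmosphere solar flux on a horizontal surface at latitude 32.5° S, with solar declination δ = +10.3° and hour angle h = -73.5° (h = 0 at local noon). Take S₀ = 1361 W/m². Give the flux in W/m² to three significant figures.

190 W/m²

cos θ_z = sin φ sin δ + cos φ cos δ cos h = -0.096070 + 0.235676 = 0.139606.
Flux = S₀ · cos θ_z = 1361 × 0.139606 = 190.0 W/m².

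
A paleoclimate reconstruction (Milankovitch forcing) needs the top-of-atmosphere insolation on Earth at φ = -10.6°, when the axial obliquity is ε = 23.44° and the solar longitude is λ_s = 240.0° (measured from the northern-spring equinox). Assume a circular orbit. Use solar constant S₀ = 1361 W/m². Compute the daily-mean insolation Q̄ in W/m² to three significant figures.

Q̄ ≈ 444 W/m²

Solar declination: sin δ = sin ε · sin λ_s = sin 23.44° × sin 240.0° = -0.34449, so δ = -20.151°.
cos H₀ = −tan(-10.6°) tan(-20.151°) = -0.0687, H₀ = 1.6395 rad.
Bracket: H₀ sin φ sin δ + cos φ cos δ sin H₀ = 1.6395×-0.18395×-0.34449 + 0.98294×0.93879×0.99764 = 0.103893 + 0.920596 = 1.024489.
Q̄ = (S₀/π) × [bracket] = (1361/π) × 1.024489 = 443.8 W/m².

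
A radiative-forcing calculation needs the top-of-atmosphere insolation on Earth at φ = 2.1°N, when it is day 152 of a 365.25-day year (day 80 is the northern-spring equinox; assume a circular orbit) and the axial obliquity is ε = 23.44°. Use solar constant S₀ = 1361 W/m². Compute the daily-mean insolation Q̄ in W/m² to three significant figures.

Q̄ ≈ 411 W/m²

Solar longitude: λ_s = 360° × (152 − 80)/365.25 = 70.965°.
sin δ = sin 23.44° × sin 70.965° = 0.37604, so δ = +22.088°.
cos H₀ = −tan(+2.1°) tan(+22.088°) = -0.0149, H₀ = 1.5857 rad.
Bracket: H₀ sin φ sin δ + cos φ cos δ sin H₀ = 1.5857×0.03664×0.37604 + 0.99933×0.92660×0.99989 = 0.021848 + 0.925877 = 0.947725.
Q̄ = (S₀/π) × [bracket] = (1361/π) × 0.947725 = 410.6 W/m².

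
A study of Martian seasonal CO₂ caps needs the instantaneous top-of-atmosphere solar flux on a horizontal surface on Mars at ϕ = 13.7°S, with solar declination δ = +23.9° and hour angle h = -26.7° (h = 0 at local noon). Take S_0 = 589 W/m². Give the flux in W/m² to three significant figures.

411 W/m²

cos θ_z = sin ϕ sin δ + cos ϕ cos δ cos h = -0.095953 + 0.793531 = 0.697578.
Flux = S_0 · cos θ_z = 589 × 0.697578 = 410.9 W/m².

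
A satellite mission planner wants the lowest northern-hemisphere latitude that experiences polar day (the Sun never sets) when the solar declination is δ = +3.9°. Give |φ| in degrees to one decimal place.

Polar day requires cos H₀ = −tan φ tan δ ≤ −1, i.e. tan φ tan δ ≥ 1.
The boundary is |tan φ| · |tan δ| = 1, so |φ| = 90° − |δ| = 90° − 3.9° = 86.1° in the northern hemisphere.

|φ| = 86.1°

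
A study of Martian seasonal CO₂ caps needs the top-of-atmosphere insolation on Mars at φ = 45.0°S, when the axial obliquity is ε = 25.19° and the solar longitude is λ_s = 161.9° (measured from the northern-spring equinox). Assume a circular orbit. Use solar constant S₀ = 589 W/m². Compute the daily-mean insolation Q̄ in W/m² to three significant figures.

Solar declination: sin δ = sin ε · sin λ_s = sin 25.19° × sin 161.9° = 0.13223, so δ = +7.599°.
cos H₀ = −tan(-45.0°) tan(+7.599°) = 0.1334, H₀ = 1.4370 rad.
Bracket: H₀ sin φ sin δ + cos φ cos δ sin H₀ = 1.4370×-0.70711×0.13223 + 0.70711×0.99122×0.99106 = -0.134361 + 0.694636 = 0.560275.
Q̄ = (S₀/π) × [bracket] = (589/π) × 0.560275 = 105.0 W/m².

Q̄ ≈ 105 W/m²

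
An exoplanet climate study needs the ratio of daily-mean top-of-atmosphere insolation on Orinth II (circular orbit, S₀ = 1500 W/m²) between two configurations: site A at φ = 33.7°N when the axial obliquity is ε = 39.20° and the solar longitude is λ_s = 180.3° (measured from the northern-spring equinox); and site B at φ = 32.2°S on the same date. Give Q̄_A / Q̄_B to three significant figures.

— Configuration A (φ=+33.7°):
Solar declination: sin δ = sin ε · sin λ_s = sin 39.20° × sin 180.3° = -0.00331, so δ = -0.190°.
cos H₀ = −tan(+33.7°) tan(-0.190°) = 0.0022, H₀ = 1.5686 rad.
Bracket: H₀ sin φ sin δ + cos φ cos δ sin H₀ = 1.5686×0.55484×-0.00331 + 0.83195×0.99999×1.00000 = -0.002881 + 0.831942 = 0.829061.
Q̄ = (S₀/π) × [bracket] = (1500/π) × 0.829061 = 395.85 W/m².
— Configuration B (φ=-32.2°):
cos H₀ = −tan(-32.2°) tan(-0.190°) = -0.0021, H₀ = 1.5729 rad.
Bracket: H₀ sin φ sin δ + cos φ cos δ sin H₀ = 1.5729×-0.53288×-0.00331 + 0.84619×0.99999×1.00000 = 0.002774 + 0.846182 = 0.848956.
Q̄ = (S₀/π) × [bracket] = (1500/π) × 0.848956 = 405.35 W/m².
Ratio Q̄_A / Q̄_B = 395.85 / 405.35 = 0.9766.

Q̄_A / Q̄_B ≈ 0.977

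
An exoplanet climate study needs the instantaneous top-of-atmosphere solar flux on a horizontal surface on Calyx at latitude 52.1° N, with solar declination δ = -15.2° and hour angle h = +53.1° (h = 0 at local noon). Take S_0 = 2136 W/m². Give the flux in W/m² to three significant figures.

318 W/m²

cos θ_z = sin ϕ sin δ + cos ϕ cos δ cos h = -0.206889 + 0.355926 = 0.149037.
Flux = S_0 · cos θ_z = 2136 × 0.149037 = 318.3 W/m².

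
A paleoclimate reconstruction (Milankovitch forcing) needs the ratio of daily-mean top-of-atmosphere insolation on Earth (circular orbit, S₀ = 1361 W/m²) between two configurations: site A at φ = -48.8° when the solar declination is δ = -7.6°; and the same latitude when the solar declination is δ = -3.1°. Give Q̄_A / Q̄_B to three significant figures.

— Configuration A (φ=-48.8°):
cos H₀ = −tan(-48.8°) tan(-7.600°) = -0.1524, H₀ = 1.7238 rad.
Bracket: H₀ sin φ sin δ + cos φ cos δ sin H₀ = 1.7238×-0.75241×-0.13226 + 0.65869×0.99122×0.98832 = 0.171542 + 0.645281 = 0.816823.
Q̄ = (S₀/π) × [bracket] = (1361/π) × 0.816823 = 353.86 W/m².
— Configuration B (φ=-48.8°):
cos H₀ = −tan(-48.8°) tan(-3.100°) = -0.0619, H₀ = 1.6327 rad.
Bracket: H₀ sin φ sin δ + cos φ cos δ sin H₀ = 1.6327×-0.75241×-0.05408 + 0.65869×0.99854×0.99808 = 0.066435 + 0.656465 = 0.722900.
Q̄ = (S₀/π) × [bracket] = (1361/π) × 0.722900 = 313.17 W/m².
Ratio Q̄_A / Q̄_B = 353.86 / 313.17 = 1.130.

Q̄_A / Q̄_B ≈ 1.13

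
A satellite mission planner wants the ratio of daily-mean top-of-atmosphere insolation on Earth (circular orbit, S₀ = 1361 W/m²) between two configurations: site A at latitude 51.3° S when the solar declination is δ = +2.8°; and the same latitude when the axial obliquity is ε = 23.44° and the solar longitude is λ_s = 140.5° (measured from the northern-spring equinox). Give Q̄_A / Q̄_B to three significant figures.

Q̄_A / Q̄_B ≈ 1.73

— Configuration A (φ=-51.3°):
cos H₀ = −tan(-51.3°) tan(+2.800°) = 0.0610, H₀ = 1.5097 rad.
Bracket: H₀ sin φ sin δ + cos φ cos δ sin H₀ = 1.5097×-0.78043×0.04885 + 0.62524×0.99881×0.99813 = -0.057556 + 0.623328 = 0.565772.
Q̄ = (S₀/π) × [bracket] = (1361/π) × 0.565772 = 245.10 W/m².
— Configuration B (φ=-51.3°):
Solar declination: sin δ = sin ε · sin λ_s = sin 23.44° × sin 140.5° = 0.25302, so δ = +14.657°.
cos H₀ = −tan(-51.3°) tan(+14.657°) = 0.3264, H₀ = 1.2383 rad.
Bracket: H₀ sin φ sin δ + cos φ cos δ sin H₀ = 1.2383×-0.78043×0.25302 + 0.62524×0.96746×0.94521 = -0.244520 + 0.571753 = 0.327233.
Q̄ = (S₀/π) × [bracket] = (1361/π) × 0.327233 = 141.76 W/m².
Ratio Q̄_A / Q̄_B = 245.10 / 141.76 = 1.729.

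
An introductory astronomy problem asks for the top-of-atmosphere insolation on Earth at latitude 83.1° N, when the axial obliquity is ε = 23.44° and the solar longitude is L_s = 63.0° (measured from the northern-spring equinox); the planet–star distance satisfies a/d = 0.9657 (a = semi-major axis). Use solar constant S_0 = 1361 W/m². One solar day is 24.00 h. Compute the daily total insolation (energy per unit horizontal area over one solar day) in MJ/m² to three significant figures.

Solar declination: sin δ = sin ε · sin L_s = sin 23.44° × sin 63.0° = 0.35443, so δ = +20.759°.
cos h₀ = −tan(+83.1°) tan(+20.759°) = -3.1322 ≤ −1 ⇒ polar day, h₀ = π.
Bracket: h₀ sin ϕ sin δ + cos ϕ cos δ sin h₀ = 3.1416×0.99276×0.35443 + 0.12014×0.93508×0.00000 = 1.105416 + 0.000000 = 1.105416.
Inverse-square distance factor (a/d)² = 0.9657² = 0.932576.
Q̄ = (S_0/π) × 0.932576 × [bracket] = (1361/π) × 0.932576 × 1.105416 = 446.60 W/m².
Daily total = Q̄ × 24.00 h × 3600 s/h = 446.60 × 24.00 × 3600 / 10⁶ = 38.59 MJ/m².

38.6 MJ/m²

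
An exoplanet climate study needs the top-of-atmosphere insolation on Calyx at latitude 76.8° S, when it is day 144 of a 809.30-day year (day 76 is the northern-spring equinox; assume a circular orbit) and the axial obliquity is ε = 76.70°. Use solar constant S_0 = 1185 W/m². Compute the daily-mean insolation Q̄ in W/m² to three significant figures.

Q̄ ≈ 0.00 W/m²

Solar longitude: L_s = 360° × (144 − 76)/809.30 = 30.248°.
sin δ = sin 76.70° × sin 30.248° = 0.49024, so δ = +29.356°.
cos h₀ = −tan(-76.8°) tan(+29.356°) = 2.3981 ≥ 1 ⇒ polar night, h₀ = 0 and Q̄ = 0.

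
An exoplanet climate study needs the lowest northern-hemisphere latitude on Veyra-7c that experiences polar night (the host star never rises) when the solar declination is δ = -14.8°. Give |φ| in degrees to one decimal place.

Polar night requires cos H₀ = −tan φ tan δ ≥ 1, i.e. tan φ tan δ ≤ −1.
The boundary is |tan φ| · |tan δ| = 1, so |φ| = 90° − |δ| = 90° − 14.8° = 75.2° in the northern hemisphere.

|φ| = 75.2°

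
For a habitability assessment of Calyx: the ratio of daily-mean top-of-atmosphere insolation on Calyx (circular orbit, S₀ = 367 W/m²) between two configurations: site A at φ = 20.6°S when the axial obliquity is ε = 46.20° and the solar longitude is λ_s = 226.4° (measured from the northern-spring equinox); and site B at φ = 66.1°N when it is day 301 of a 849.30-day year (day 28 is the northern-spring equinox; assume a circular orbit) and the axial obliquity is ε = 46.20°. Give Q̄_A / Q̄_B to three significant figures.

— Configuration A (φ=-20.6°):
Solar declination: sin δ = sin ε · sin λ_s = sin 46.20° × sin 226.4° = -0.52268, so δ = -31.512°.
cos H₀ = −tan(-20.6°) tan(-31.512°) = -0.2304, H₀ = 1.8033 rad.
Bracket: H₀ sin φ sin δ + cos φ cos δ sin H₀ = 1.8033×-0.35184×-0.52268 + 0.93606×0.85253×0.97309 = 0.331626 + 0.776545 = 1.108171.
Q̄ = (S₀/π) × [bracket] = (367/π) × 1.108171 = 129.46 W/m².
— Configuration B (φ=+66.1°):
Solar longitude: λ_s = 360° × (301 − 28)/849.30 = 115.719°.
sin δ = sin 46.20° × sin 115.719° = 0.65026, so δ = +40.561°.
cos H₀ = −tan(+66.1°) tan(+40.561°) = -1.9315 ≤ −1 ⇒ polar day, H₀ = π.
Bracket: H₀ sin φ sin δ + cos φ cos δ sin H₀ = 3.1416×0.91425×0.65026 + 0.40514×0.75971×0.00000 = 1.867682 + 0.000000 = 1.867682.
Q̄ = (S₀/π) × [bracket] = (367/π) × 1.867682 = 218.18 W/m².
Ratio Q̄_A / Q̄_B = 129.46 / 218.18 = 0.5934.

Q̄_A / Q̄_B ≈ 0.593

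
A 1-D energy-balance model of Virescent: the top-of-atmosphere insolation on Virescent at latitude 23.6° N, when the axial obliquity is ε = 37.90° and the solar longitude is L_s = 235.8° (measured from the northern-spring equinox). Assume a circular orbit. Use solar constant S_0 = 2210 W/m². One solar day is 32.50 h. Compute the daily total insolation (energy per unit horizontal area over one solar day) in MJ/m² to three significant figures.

40.8 MJ/m²

Solar declination: sin δ = sin ε · sin L_s = sin 37.90° × sin 235.8° = -0.50806, so δ = -30.535°.
cos h₀ = −tan(+23.6°) tan(-30.535°) = 0.2577, h₀ = 1.3101 rad.
Bracket: h₀ sin ϕ sin δ + cos ϕ cos δ sin h₀ = 1.3101×0.40035×-0.50806 + 0.91636×0.86132×0.96622 = -0.266477 + 0.762617 = 0.496140.
Q̄ = (S_0/π) × [bracket] = (2210/π) × 0.496140 = 349.02 W/m².
Daily total = Q̄ × 32.50 h × 3600 s/h = 349.02 × 32.50 × 3600 / 10⁶ = 40.84 MJ/m².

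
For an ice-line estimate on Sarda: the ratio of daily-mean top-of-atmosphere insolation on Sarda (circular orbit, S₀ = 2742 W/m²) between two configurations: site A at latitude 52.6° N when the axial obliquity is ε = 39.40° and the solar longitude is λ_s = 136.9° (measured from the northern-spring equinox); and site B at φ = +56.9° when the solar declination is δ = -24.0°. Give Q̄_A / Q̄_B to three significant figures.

— Configuration A (φ=+52.6°):
Solar declination: sin δ = sin ε · sin λ_s = sin 39.40° × sin 136.9° = 0.43369, so δ = +25.702°.
cos H₀ = −tan(+52.6°) tan(+25.702°) = -0.6295, H₀ = 2.2518 rad.
Bracket: H₀ sin φ sin δ + cos φ cos δ sin H₀ = 2.2518×0.79441×0.43369 + 0.60738×0.90106×0.77697 = 0.775807 + 0.425225 = 1.201032.
Q̄ = (S₀/π) × [bracket] = (2742/π) × 1.201032 = 1048.3 W/m².
— Configuration B (φ=+56.9°):
cos H₀ = −tan(+56.9°) tan(-24.000°) = 0.6830, H₀ = 0.8190 rad.
Bracket: H₀ sin φ sin δ + cos φ cos δ sin H₀ = 0.8190×0.83772×-0.40674 + 0.54610×0.91355×0.73044 = -0.279061 + 0.364409 = 0.085348.
Q̄ = (S₀/π) × [bracket] = (2742/π) × 0.085348 = 74.492 W/m².
Ratio Q̄_A / Q̄_B = 1048.3 / 74.492 = 14.07.

Q̄_A / Q̄_B ≈ 14.1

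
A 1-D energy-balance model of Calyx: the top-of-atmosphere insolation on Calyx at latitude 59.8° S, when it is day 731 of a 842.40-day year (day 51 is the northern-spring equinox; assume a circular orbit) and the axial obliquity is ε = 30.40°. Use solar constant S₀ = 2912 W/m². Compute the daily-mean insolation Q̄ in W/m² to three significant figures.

Q̄ ≈ 1.20e+03 W/m²

Solar longitude: λ_s = 360° × (731 − 51)/842.40 = 290.598°.
sin δ = sin 30.40° × sin 290.598° = -0.47368, so δ = -28.274°.
cos H₀ = −tan(-59.8°) tan(-28.274°) = -0.9241, H₀ = 2.7495 rad.
Bracket: H₀ sin φ sin δ + cos φ cos δ sin H₀ = 2.7495×-0.86427×-0.47368 + 0.50302×0.88070×0.38210 = 1.125611 + 0.169274 = 1.294885.
Q̄ = (S₀/π) × [bracket] = (2912/π) × 1.294885 = 1200 W/m².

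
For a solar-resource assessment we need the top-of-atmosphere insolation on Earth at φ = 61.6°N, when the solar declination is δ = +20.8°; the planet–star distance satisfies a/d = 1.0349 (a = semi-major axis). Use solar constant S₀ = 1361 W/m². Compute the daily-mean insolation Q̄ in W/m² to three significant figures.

Q̄ ≈ 487 W/m²

cos H₀ = −tan(+61.6°) tan(+20.800°) = -0.7025, H₀ = 2.3498 rad.
Bracket: H₀ sin φ sin δ + cos φ cos δ sin H₀ = 2.3498×0.87965×0.35511 + 0.47562×0.93483×0.71164 = 0.734013 + 0.316412 = 1.050425.
Inverse-square distance factor (a/d)² = 1.0349² = 1.071018.
Q̄ = (S₀/π) × 1.071018 × [bracket] = (1361/π) × 1.071018 × 1.050425 = 487.4 W/m².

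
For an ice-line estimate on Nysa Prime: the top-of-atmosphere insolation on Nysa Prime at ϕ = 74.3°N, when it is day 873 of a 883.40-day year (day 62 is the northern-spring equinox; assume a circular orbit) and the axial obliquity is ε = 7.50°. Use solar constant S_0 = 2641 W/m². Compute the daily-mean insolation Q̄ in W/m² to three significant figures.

Solar longitude: L_s = 360° × (873 − 62)/883.40 = 330.496°.
sin δ = sin 7.50° × sin 330.496° = -0.06428, so δ = -3.686°.
cos h₀ = −tan(+74.3°) tan(-3.686°) = 0.2292, h₀ = 1.3396 rad.
Bracket: h₀ sin ϕ sin δ + cos ϕ cos δ sin h₀ = 1.3396×0.96269×-0.06428 + 0.27060×0.99793×0.97339 = -0.082897 + 0.262854 = 0.179957.
Q̄ = (S_0/π) × [bracket] = (2641/π) × 0.179957 = 151.3 W/m².

Q̄ ≈ 151 W/m²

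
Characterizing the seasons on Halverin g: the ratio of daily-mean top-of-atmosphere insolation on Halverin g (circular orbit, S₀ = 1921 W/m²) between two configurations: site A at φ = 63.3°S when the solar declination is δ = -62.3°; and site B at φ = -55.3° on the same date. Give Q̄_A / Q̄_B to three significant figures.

Q̄_A / Q̄_B ≈ 1.09

— Configuration A (φ=-63.3°):
cos H₀ = −tan(-63.3°) tan(-62.300°) = -3.7871 ≤ −1 ⇒ polar day, H₀ = π.
Bracket: H₀ sin φ sin δ + cos φ cos δ sin H₀ = 3.1416×-0.89337×-0.88539 + 0.44932×0.46484×0.00000 = 2.484945 + 0.000000 = 2.484945.
Q̄ = (S₀/π) × [bracket] = (1921/π) × 2.484945 = 1519.5 W/m².
— Configuration B (φ=-55.3°):
cos H₀ = −tan(-55.3°) tan(-62.300°) = -2.7508 ≤ −1 ⇒ polar day, H₀ = π.
Bracket: H₀ sin φ sin δ + cos φ cos δ sin H₀ = 3.1416×-0.82214×-0.88539 + 0.56928×0.46484×0.00000 = 2.286816 + 0.000000 = 2.286816.
Q̄ = (S₀/π) × [bracket] = (1921/π) × 2.286816 = 1398.3 W/m².
Ratio Q̄_A / Q̄_B = 1519.5 / 1398.3 = 1.087.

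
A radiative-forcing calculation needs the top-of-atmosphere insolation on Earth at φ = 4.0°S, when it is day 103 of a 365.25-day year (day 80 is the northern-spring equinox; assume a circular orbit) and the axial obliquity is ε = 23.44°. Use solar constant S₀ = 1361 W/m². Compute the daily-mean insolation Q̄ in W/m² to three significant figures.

Q̄ ≈ 420 W/m²

Solar longitude: λ_s = 360° × (103 − 80)/365.25 = 22.669°.
sin δ = sin 23.44° × sin 22.669° = 0.15331, so δ = +8.819°.
cos H₀ = −tan(-4.0°) tan(+8.819°) = 0.0108, H₀ = 1.5599 rad.
Bracket: H₀ sin φ sin δ + cos φ cos δ sin H₀ = 1.5599×-0.06976×0.15331 + 0.99756×0.98818×0.99994 = -0.016683 + 0.985710 = 0.969027.
Q̄ = (S₀/π) × [bracket] = (1361/π) × 0.969027 = 419.8 W/m².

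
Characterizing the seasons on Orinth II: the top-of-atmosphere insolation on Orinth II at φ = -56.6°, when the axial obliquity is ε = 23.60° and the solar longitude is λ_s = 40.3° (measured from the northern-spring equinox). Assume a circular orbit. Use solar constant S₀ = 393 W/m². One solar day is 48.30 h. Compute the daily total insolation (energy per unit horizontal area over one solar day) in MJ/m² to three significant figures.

5.15 MJ/m²

Solar declination: sin δ = sin ε · sin λ_s = sin 23.60° × sin 40.3° = 0.25894, so δ = +15.007°.
cos H₀ = −tan(-56.6°) tan(+15.007°) = 0.4066, H₀ = 1.1521 rad.
Bracket: H₀ sin φ sin δ + cos φ cos δ sin H₀ = 1.1521×-0.83485×0.25894 + 0.55048×0.96589×0.91362 = -0.249056 + 0.485775 = 0.236719.
Q̄ = (S₀/π) × [bracket] = (393/π) × 0.236719 = 29.613 W/m².
Daily total = Q̄ × 48.30 h × 3600 s/h = 29.613 × 48.30 × 3600 / 10⁶ = 5.149 MJ/m².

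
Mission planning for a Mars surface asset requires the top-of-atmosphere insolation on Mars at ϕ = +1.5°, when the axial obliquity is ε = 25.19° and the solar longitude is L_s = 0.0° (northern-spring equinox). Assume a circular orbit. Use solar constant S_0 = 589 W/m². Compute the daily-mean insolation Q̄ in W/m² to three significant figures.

Q̄ ≈ 187 W/m²

Solar declination: sin δ = sin ε · sin L_s = sin 25.19° × sin 0.0° = 0.00000, so δ = +0.000°.
cos h₀ = −tan(+1.5°) tan(+0.000°) = -0.0000, h₀ = 1.5708 rad.
Bracket: h₀ sin ϕ sin δ + cos ϕ cos δ sin h₀ = 1.5708×0.02618×0.00000 + 0.99966×1.00000×1.00000 = 0.000000 + 0.999660 = 0.999660.
Q̄ = (S_0/π) × [bracket] = (589/π) × 0.999660 = 187.4 W/m².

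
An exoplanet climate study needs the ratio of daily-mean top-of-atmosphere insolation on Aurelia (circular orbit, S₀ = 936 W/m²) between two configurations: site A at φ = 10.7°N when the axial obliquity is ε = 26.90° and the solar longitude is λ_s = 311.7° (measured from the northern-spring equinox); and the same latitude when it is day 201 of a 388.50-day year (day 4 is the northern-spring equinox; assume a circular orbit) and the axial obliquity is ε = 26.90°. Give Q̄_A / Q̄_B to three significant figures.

— Configuration A (φ=+10.7°):
Solar declination: sin δ = sin ε · sin λ_s = sin 26.90° × sin 311.7° = -0.33781, so δ = -19.743°.
cos H₀ = −tan(+10.7°) tan(-19.743°) = 0.0678, H₀ = 1.5029 rad.
Bracket: H₀ sin φ sin δ + cos φ cos δ sin H₀ = 1.5029×0.18567×-0.33781 + 0.98261×0.94122×0.99770 = -0.094264 + 0.922725 = 0.828461.
Q̄ = (S₀/π) × [bracket] = (936/π) × 0.828461 = 246.83 W/m².
— Configuration B (φ=+10.7°):
Solar longitude: λ_s = 360° × (201 − 4)/388.50 = 182.548°.
sin δ = sin 26.90° × sin 182.548° = -0.02012, so δ = -1.153°.
cos H₀ = −tan(+10.7°) tan(-1.153°) = 0.0038, H₀ = 1.5670 rad.
Bracket: H₀ sin φ sin δ + cos φ cos δ sin H₀ = 1.5670×0.18567×-0.02012 + 0.98261×0.99980×0.99999 = -0.005854 + 0.982404 = 0.976550.
Q̄ = (S₀/π) × [bracket] = (936/π) × 0.976550 = 290.95 W/m².
Ratio Q̄_A / Q̄_B = 246.83 / 290.95 = 0.8484.

Q̄_A / Q̄_B ≈ 0.848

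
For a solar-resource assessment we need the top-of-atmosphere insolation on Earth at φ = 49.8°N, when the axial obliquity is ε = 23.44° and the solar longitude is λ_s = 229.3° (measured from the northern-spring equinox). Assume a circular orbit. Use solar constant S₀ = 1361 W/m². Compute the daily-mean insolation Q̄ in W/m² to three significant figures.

Q̄ ≈ 129 W/m²

Solar declination: sin δ = sin ε · sin λ_s = sin 23.44° × sin 229.3° = -0.30158, so δ = -17.552°.
cos H₀ = −tan(+49.8°) tan(-17.552°) = 0.3743, H₀ = 1.1872 rad.
Bracket: H₀ sin φ sin δ + cos φ cos δ sin H₀ = 1.1872×0.76380×-0.30158 + 0.64546×0.95344×0.92731 = -0.273468 + 0.570673 = 0.297205.
Q̄ = (S₀/π) × [bracket] = (1361/π) × 0.297205 = 128.8 W/m².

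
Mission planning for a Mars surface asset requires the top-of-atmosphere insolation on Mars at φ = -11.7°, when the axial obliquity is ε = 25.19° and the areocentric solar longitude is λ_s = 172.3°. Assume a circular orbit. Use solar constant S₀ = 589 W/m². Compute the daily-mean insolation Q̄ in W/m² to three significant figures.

sin δ = sin 25.19° × sin 172.3° = 0.05703, so δ = +3.269°.
cos H₀ = −tan(-11.7°) tan(+3.269°) = 0.0118, H₀ = 1.5590 rad.
Bracket: H₀ sin φ sin δ + cos φ cos δ sin H₀ = 1.5590×-0.20279×0.05703 + 0.97922×0.99837×0.99993 = -0.018030 + 0.977555 = 0.959525.
Q̄ = (S₀/π) × [bracket] = (589/π) × 0.959525 = 179.9 W/m².

Q̄ ≈ 180 W/m²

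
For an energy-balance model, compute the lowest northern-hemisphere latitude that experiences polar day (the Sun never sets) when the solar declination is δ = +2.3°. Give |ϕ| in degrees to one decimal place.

Polar day requires cos h₀ = −tan ϕ tan δ ≤ −1, i.e. tan ϕ tan δ ≥ 1.
The boundary is |tan ϕ| · |tan δ| = 1, so |ϕ| = 90° − |δ| = 90° − 2.3° = 87.7° in the northern hemisphere.

|ϕ| = 87.7°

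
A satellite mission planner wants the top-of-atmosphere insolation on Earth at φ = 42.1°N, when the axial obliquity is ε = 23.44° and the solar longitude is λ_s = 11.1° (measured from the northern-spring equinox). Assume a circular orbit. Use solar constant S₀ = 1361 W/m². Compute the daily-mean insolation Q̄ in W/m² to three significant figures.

Solar declination: sin δ = sin ε · sin λ_s = sin 23.44° × sin 11.1° = 0.07658, so δ = +4.392°.
cos H₀ = −tan(+42.1°) tan(+4.392°) = -0.0694, H₀ = 1.6403 rad.
Bracket: H₀ sin φ sin δ + cos φ cos δ sin H₀ = 1.6403×0.67043×0.07658 + 0.74198×0.99706×0.99759 = 0.084216 + 0.738016 = 0.822232.
Q̄ = (S₀/π) × [bracket] = (1361/π) × 0.822232 = 356.2 W/m².

Q̄ ≈ 356 W/m²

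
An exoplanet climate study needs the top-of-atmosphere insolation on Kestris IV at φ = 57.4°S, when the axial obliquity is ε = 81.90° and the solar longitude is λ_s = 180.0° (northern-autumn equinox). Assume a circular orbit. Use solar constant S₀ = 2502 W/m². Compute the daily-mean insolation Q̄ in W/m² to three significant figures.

Solar declination: sin δ = sin ε · sin λ_s = sin 81.90° × sin 180.0° = 0.00000, so δ = +0.000°.
cos H₀ = −tan(-57.4°) tan(+0.000°) = 0.0000, H₀ = 1.5708 rad.
Bracket: H₀ sin φ sin δ + cos φ cos δ sin H₀ = 1.5708×-0.84245×0.00000 + 0.53877×1.00000×1.00000 = -0.000000 + 0.538770 = 0.538770.
Q̄ = (S₀/π) × [bracket] = (2502/π) × 0.538770 = 429.1 W/m².

Q̄ ≈ 429 W/m²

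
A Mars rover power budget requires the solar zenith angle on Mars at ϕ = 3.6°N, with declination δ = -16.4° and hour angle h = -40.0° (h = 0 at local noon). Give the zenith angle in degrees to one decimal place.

θ_z = 44.3°

cos θ_z = sin ϕ sin δ + cos ϕ cos δ cos h = -0.017728 + 0.733427 = 0.715699.
θ_z = arccos(0.715699) = 44.3°.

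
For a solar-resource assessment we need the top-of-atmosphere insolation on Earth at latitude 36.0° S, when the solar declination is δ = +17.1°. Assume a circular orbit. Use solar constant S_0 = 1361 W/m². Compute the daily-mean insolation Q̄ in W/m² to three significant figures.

Q̄ ≈ 226 W/m²

cos h₀ = −tan(-36.0°) tan(+17.100°) = 0.2235, h₀ = 1.3454 rad.
Bracket: h₀ sin ϕ sin δ + cos ϕ cos δ sin h₀ = 1.3454×-0.58779×0.29404 + 0.80902×0.95579×0.97470 = -0.232531 + 0.753690 = 0.521159.
Q̄ = (S_0/π) × [bracket] = (1361/π) × 0.521159 = 225.8 W/m².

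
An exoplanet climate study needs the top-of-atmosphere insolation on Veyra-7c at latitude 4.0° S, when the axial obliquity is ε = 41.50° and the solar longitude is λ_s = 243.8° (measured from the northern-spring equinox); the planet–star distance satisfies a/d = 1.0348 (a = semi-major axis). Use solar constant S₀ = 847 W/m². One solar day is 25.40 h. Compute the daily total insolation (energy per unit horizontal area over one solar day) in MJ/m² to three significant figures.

Solar declination: sin δ = sin ε · sin λ_s = sin 41.50° × sin 243.8° = -0.59454, so δ = -36.480°.
cos H₀ = −tan(-4.0°) tan(-36.480°) = -0.0517, H₀ = 1.6225 rad.
Bracket: H₀ sin φ sin δ + cos φ cos δ sin H₀ = 1.6225×-0.06976×-0.59454 + 0.99756×0.80407×0.99866 = 0.067293 + 0.801033 = 0.868326.
Inverse-square distance factor (a/d)² = 1.0348² = 1.070811.
Q̄ = (S₀/π) × 1.070811 × [bracket] = (847/π) × 1.070811 × 0.868326 = 250.69 W/m².
Daily total = Q̄ × 25.40 h × 3600 s/h = 250.69 × 25.40 × 3600 / 10⁶ = 22.92 MJ/m².

22.9 MJ/m²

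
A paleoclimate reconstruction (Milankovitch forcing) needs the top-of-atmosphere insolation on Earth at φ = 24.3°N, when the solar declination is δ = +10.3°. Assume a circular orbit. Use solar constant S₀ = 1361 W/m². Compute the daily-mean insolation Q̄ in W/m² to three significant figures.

cos H₀ = −tan(+24.3°) tan(+10.300°) = -0.0821, H₀ = 1.6529 rad.
Bracket: H₀ sin φ sin δ + cos φ cos δ sin H₀ = 1.6529×0.41151×0.17880 + 0.91140×0.98389×0.99663 = 0.121617 + 0.893695 = 1.015312.
Q̄ = (S₀/π) × [bracket] = (1361/π) × 1.015312 = 439.9 W/m².

Q̄ ≈ 440 W/m²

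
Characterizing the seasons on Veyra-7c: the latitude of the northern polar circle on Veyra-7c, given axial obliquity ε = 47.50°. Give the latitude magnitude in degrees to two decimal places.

The polar circle is the lowest latitude that experiences at least one full rotation of continuous daylight at the northern-summer solstice; it lies at |φ| = 90° − ε = 90° − 47.50° = 42.50°.

42.50°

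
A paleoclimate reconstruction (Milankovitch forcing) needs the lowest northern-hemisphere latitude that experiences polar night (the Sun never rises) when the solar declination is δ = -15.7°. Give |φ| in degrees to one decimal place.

|φ| = 74.3°

Polar night requires cos H₀ = −tan φ tan δ ≥ 1, i.e. tan φ tan δ ≤ −1.
The boundary is |tan φ| · |tan δ| = 1, so |φ| = 90° − |δ| = 90° − 15.7° = 74.3° in the northern hemisphere.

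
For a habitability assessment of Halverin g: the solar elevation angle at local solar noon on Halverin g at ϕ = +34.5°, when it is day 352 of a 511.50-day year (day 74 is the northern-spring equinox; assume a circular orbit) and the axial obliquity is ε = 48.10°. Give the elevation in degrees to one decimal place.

Solar longitude: L_s = 360° × (352 − 74)/511.50 = 195.660°.
sin δ = sin 48.10° × sin 195.660° = -0.20091, so δ = -11.590°.
At local noon the hour angle is zero, so the zenith angle equals |ϕ − δ| = |+34.5° − (-11.590°)| = 46.090°.
Elevation = 90° − 46.090° = 43.9°.

43.9°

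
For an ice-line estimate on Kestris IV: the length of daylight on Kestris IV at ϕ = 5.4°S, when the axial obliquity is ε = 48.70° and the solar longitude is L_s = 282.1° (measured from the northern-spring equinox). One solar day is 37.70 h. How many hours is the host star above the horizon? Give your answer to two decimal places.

20.08 h

Solar declination: sin δ = sin ε · sin L_s = sin 48.70° × sin 282.1° = -0.73457, so δ = -47.271°.
cos h₀ = −tan ϕ · tan δ = −tan(-5.4°) × tan(-47.271°) = -0.1023, so h₀ = 1.6733 rad = 95.87°.
Daylight = 2h₀/(2π) × 37.70 h = (1.6733/π) × 37.70 = 20.08 h.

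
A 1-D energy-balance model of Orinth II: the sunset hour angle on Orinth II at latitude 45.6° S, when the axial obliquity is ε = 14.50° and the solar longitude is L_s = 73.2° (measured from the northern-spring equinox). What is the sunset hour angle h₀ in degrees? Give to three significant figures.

Solar declination: sin δ = sin ε · sin L_s = sin 14.50° × sin 73.2° = 0.23969, so δ = +13.868°.
cos h₀ = −tan ϕ · tan δ = −tan(-45.6°) × tan(+13.868°) = 0.2521, so h₀ = 1.3159 rad = 75.40°.

h₀ = 75.4°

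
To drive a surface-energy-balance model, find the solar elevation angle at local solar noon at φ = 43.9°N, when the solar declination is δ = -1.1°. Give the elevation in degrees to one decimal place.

At local noon the hour angle is zero, so the zenith angle equals |φ − δ| = |+43.9° − (-1.100°)| = 45.000°.
Elevation = 90° − 45.000° = 45.0°.

45.0°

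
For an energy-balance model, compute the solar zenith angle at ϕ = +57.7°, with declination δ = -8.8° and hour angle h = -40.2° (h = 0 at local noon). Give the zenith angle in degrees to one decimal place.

θ_z = 74.1°

cos θ_z = sin ϕ sin δ + cos ϕ cos δ cos h = -0.129313 + 0.403332 = 0.274019.
θ_z = arccos(0.274019) = 74.1°.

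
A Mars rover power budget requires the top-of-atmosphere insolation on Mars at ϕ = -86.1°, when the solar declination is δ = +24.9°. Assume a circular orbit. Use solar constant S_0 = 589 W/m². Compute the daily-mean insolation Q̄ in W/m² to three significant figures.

Q̄ ≈ 0.00 W/m²

cos h₀ = −tan(-86.1°) tan(+24.900°) = 6.8089 ≥ 1 ⇒ polar night, h₀ = 0 and Q̄ = 0.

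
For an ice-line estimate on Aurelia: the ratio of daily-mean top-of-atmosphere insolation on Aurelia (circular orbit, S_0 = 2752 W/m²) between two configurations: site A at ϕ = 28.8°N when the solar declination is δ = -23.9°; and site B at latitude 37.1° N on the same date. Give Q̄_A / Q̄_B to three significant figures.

— Configuration A (ϕ=+28.8°):
cos h₀ = −tan(+28.8°) tan(-23.900°) = 0.2436, h₀ = 1.3247 rad.
Bracket: h₀ sin ϕ sin δ + cos ϕ cos δ sin h₀ = 1.3247×0.48175×-0.40514 + 0.87631×0.91425×0.96987 = -0.258550 + 0.777027 = 0.518477.
Q̄ = (S_0/π) × [bracket] = (2752/π) × 0.518477 = 454.18 W/m².
— Configuration B (ϕ=+37.1°):
cos h₀ = −tan(+37.1°) tan(-23.900°) = 0.3351, h₀ = 1.2290 rad.
Bracket: h₀ sin ϕ sin δ + cos ϕ cos δ sin h₀ = 1.2290×0.60321×-0.40514 + 0.79758×0.91425×0.94217 = -0.300349 + 0.687019 = 0.386670.
Q̄ = (S_0/π) × [bracket] = (2752/π) × 0.386670 = 338.72 W/m².
Ratio Q̄_A / Q̄_B = 454.18 / 338.72 = 1.341.

Q̄_A / Q̄_B ≈ 1.34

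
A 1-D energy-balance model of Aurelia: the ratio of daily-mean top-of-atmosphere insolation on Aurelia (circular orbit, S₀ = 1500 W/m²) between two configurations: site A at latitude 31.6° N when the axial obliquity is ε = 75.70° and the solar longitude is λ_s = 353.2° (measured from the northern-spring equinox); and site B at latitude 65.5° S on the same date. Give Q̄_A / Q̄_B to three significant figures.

Q̄_A / Q̄_B ≈ 1.28

— Configuration A (φ=+31.6°):
Solar declination: sin δ = sin ε · sin λ_s = sin 75.70° × sin 353.2° = -0.11474, so δ = -6.588°.
cos H₀ = −tan(+31.6°) tan(-6.588°) = 0.0711, H₀ = 1.4997 rad.
Bracket: H₀ sin φ sin δ + cos φ cos δ sin H₀ = 1.4997×0.52399×-0.11474 + 0.85173×0.99340×0.99747 = -0.090166 + 0.843968 = 0.753802.
Q̄ = (S₀/π) × [bracket] = (1500/π) × 0.753802 = 359.91 W/m².
— Configuration B (φ=-65.5°):
cos H₀ = −tan(-65.5°) tan(-6.588°) = -0.2534, H₀ = 1.8270 rad.
Bracket: H₀ sin φ sin δ + cos φ cos δ sin H₀ = 1.8270×-0.90996×-0.11474 + 0.41469×0.99340×0.96735 = 0.190755 + 0.398503 = 0.589258.
Q̄ = (S₀/π) × [bracket] = (1500/π) × 0.589258 = 281.35 W/m².
Ratio Q̄_A / Q̄_B = 359.91 / 281.35 = 1.279.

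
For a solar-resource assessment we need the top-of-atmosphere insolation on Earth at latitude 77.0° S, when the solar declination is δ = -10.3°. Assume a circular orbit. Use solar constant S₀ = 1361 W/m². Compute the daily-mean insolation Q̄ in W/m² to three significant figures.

Q̄ ≈ 246 W/m²

cos H₀ = −tan(-77.0°) tan(-10.300°) = -0.7872, H₀ = 2.4770 rad.
Bracket: H₀ sin φ sin δ + cos φ cos δ sin H₀ = 2.4770×-0.97437×-0.17880 + 0.22495×0.98389×0.61675 = 0.431536 + 0.136503 = 0.568039.
Q̄ = (S₀/π) × [bracket] = (1361/π) × 0.568039 = 246.1 W/m².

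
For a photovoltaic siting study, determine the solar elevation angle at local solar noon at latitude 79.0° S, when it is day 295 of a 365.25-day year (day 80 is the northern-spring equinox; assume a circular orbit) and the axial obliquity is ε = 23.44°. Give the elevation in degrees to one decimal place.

Solar longitude: L_s = 360° × (295 − 80)/365.25 = 211.910°.
sin δ = sin 23.44° × sin 211.910° = -0.21026, so δ = -12.138°.
At local noon the hour angle is zero, so the zenith angle equals |ϕ − δ| = |-79.0° − (-12.138°)| = 66.862°.
Elevation = 90° − 66.862° = 23.1°.

23.1°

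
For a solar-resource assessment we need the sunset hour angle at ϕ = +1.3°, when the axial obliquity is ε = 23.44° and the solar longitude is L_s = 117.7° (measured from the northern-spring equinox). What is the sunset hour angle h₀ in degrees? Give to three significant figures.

h₀ = 90.5°

Solar declination: sin δ = sin ε · sin L_s = sin 23.44° × sin 117.7° = 0.35220, so δ = +20.622°.
cos h₀ = −tan ϕ · tan δ = −tan(+1.3°) × tan(+20.622°) = -0.0085, so h₀ = 1.5793 rad = 90.49°.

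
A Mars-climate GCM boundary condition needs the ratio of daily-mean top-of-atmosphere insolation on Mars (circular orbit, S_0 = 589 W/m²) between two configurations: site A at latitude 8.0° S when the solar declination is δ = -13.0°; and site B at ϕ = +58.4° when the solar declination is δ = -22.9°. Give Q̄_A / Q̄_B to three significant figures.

Q̄_A / Q̄_B ≈ 12.5

— Configuration A (ϕ=-8.0°):
cos h₀ = −tan(-8.0°) tan(-13.000°) = -0.0324, h₀ = 1.6032 rad.
Bracket: h₀ sin ϕ sin δ + cos ϕ cos δ sin h₀ = 1.6032×-0.13917×-0.22495 + 0.99027×0.97437×0.99947 = 0.050190 + 0.964378 = 1.014568.
Q̄ = (S_0/π) × [bracket] = (589/π) × 1.014568 = 190.22 W/m².
— Configuration B (ϕ=+58.4°):
cos h₀ = −tan(+58.4°) tan(-22.900°) = 0.6866, h₀ = 0.8140 rad.
Bracket: h₀ sin ϕ sin δ + cos ϕ cos δ sin h₀ = 0.8140×0.85173×-0.38912 + 0.52399×0.92119×0.72701 = -0.269780 + 0.350924 = 0.081144.
Q̄ = (S_0/π) × [bracket] = (589/π) × 0.081144 = 15.213 W/m².
Ratio Q̄_A / Q̄_B = 190.22 / 15.213 = 12.50.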